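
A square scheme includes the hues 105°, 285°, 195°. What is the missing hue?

15°

A square tetradic scheme places four hues every 90°.
The full set through 105° is {15°, 105°, 195°, 285°}.
Given {105°, 195°, 285°}, the missing hue is 15°.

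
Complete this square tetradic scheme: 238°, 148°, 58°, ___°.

328°

A square tetradic scheme places four hues every 90°.
The full set through 58° is {58°, 148°, 238°, 328°}.
Given {58°, 148°, 238°}, the missing hue is 328°.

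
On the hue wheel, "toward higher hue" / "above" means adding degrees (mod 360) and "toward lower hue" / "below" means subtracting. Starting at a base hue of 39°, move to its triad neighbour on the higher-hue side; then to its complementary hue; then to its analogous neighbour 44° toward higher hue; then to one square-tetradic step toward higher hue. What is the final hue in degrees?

39 + 120 = 159°   (triadic ↑)
159 + 180 = 339°   (complement)
339 + 44 = 383 → 383 − 360 = 23°   (analog 44° ↑)
23 + 90 = 113°   (square ↑)

113°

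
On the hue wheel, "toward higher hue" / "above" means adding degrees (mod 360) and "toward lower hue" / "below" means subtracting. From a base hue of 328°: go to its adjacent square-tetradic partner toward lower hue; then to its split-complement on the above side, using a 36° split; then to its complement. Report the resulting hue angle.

−90° (square ↓): 328 − 90 = 238°
+216° (split-comp 36° ↑): 238 + 216 = 454 → 454 − 360 = 94°
+180° (complement): 94 + 180 = 274°

274°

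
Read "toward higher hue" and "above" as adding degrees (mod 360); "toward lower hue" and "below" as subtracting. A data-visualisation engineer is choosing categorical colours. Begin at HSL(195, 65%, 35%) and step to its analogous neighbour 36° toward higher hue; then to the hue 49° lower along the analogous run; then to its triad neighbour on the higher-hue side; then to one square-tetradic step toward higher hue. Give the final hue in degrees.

195 + 36 = 231°   (analog 36° ↑)
231 − 49 = 182°   (analog 49° ↓)
182 + 120 = 302°   (triadic ↑)
302 + 90 = 392 → 392 − 360 = 32°   (square ↑)

32°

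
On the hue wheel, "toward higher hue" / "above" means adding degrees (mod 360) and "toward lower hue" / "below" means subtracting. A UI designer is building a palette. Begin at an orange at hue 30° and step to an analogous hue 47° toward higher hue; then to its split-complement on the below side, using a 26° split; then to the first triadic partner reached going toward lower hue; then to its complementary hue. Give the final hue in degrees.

+47° (analog 47° ↑): 30 + 47 = 77°
+154° (split-comp 26° ↓): 77 + 154 = 231°
−120° (triadic ↓): 231 − 120 = 111°
+180° (complement): 111 + 180 = 291°

291°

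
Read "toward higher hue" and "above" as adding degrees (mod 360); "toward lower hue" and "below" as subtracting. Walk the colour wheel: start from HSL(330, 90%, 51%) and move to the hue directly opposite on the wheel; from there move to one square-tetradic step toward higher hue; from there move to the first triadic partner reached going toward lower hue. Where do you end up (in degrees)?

120°

+180° (complement): 330 + 180 = 510 → 510 − 360 = 150°
+90° (square ↑): 150 + 90 = 240°
−120° (triadic ↓): 240 − 120 = 120°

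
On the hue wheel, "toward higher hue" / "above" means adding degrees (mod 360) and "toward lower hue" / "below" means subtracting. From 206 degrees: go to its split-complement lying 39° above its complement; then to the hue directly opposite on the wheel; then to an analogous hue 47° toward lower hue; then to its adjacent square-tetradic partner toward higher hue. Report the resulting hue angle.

288°

206 + 219 = 425 → 425 − 360 = 65°   (split-comp 39° ↑)
65 + 180 = 245°   (complement)
245 − 47 = 198°   (analog 47° ↓)
198 + 90 = 288°   (square ↑)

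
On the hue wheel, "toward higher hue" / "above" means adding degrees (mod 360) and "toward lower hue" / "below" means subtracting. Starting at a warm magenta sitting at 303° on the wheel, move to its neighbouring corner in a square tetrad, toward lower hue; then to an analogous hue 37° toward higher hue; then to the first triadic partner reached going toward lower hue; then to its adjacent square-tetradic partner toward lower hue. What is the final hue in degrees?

40°

square ↓ −90°: 303 − 90 = 213°
analog 37° ↑ +37°: 213 + 37 = 250°
triadic ↓ −120°: 250 − 120 = 130°
square ↓ −90°: 130 − 90 = 40°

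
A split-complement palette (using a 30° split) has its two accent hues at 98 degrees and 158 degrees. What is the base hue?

308°

The accents sit 30° either side of the complement, so the complement is their short-arc midpoint on the wheel.
Short-arc midpoint of 98° and 158°: 128°.
Base is 180° from the complement: 128 − 180 = -52 → -52 + 360 = 308°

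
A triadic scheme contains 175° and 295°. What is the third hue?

55°

A triad spaces three hues 120° apart.
The full set is {55°, 175°, 295°}.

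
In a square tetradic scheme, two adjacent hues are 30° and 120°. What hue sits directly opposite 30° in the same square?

A square tetradic scheme places four hues 90° apart; opposite corners are 180° apart.
30 + 180 = 210°

210°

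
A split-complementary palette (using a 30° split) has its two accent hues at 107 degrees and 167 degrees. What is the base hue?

The accents sit 30° either side of the complement, so the complement is their short-arc midpoint on the wheel.
Short-arc midpoint of 107° and 167°: 137°.
Base is 180° from the complement: 137 − 180 = -43 → -43 + 360 = 317°

317°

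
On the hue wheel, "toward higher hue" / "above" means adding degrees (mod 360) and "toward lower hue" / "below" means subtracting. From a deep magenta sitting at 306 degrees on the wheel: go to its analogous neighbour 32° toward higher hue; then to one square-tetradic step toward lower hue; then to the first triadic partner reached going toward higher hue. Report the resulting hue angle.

analog 32° ↑ +32°: 306 + 32 = 338°
square ↓ −90°: 338 − 90 = 248°
triadic ↑ +120°: 248 + 120 = 368 → 368 − 360 = 8°

8°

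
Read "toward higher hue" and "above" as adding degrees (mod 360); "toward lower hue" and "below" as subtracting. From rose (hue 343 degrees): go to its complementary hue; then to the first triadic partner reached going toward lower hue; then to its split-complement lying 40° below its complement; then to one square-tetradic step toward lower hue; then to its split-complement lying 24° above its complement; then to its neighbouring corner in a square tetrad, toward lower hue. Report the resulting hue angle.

207°

complement +180°: 343 + 180 = 523 → 523 − 360 = 163°
triadic ↓ −120°: 163 − 120 = 43°
split-comp 40° ↓ +140°: 43 + 140 = 183°
square ↓ −90°: 183 − 90 = 93°
split-comp 24° ↑ +204°: 93 + 204 = 297°
square ↓ −90°: 297 − 90 = 207°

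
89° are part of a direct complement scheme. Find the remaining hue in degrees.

269°

The complement sits 180° across the wheel.
The full set through 89° is {89°, 269°}.
Given {89°}, the missing hue is 269°.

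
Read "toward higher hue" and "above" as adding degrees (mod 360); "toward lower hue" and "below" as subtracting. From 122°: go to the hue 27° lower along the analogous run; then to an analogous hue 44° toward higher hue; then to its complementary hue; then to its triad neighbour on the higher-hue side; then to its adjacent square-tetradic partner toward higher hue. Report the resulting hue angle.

169°

122 − 27 = 95°   (analog 27° ↓)
95 + 44 = 139°   (analog 44° ↑)
139 + 180 = 319°   (complement)
319 + 120 = 439 → 439 − 360 = 79°   (triadic ↑)
79 + 90 = 169°   (square ↑)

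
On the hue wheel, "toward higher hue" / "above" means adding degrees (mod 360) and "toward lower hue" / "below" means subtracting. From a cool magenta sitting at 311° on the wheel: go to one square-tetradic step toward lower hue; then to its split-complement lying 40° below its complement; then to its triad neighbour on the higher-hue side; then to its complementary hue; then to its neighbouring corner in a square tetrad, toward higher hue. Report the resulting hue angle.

−90° (square ↓): 311 − 90 = 221°
+140° (split-comp 40° ↓): 221 + 140 = 361 → 361 − 360 = 1°
+120° (triadic ↑): 1 + 120 = 121°
+180° (complement): 121 + 180 = 301°
+90° (square ↑): 301 + 90 = 391 → 391 − 360 = 31°

31°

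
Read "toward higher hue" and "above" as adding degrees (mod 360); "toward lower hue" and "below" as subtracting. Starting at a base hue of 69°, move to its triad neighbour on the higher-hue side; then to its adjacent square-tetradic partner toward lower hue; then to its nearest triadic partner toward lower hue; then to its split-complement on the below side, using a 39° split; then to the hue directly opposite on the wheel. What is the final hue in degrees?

+120° (triadic ↑): 69 + 120 = 189°
−90° (square ↓): 189 − 90 = 99°
−120° (triadic ↓): 99 − 120 = -21 → -21 + 360 = 339°
+141° (split-comp 39° ↓): 339 + 141 = 480 → 480 − 360 = 120°
+180° (complement): 120 + 180 = 300°

300°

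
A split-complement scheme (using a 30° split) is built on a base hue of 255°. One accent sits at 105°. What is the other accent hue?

Split-complementary hues sit 30° either side of the complement.
Complement of the base 255°: 255 + 180 = 435 → 435 − 360 = 75°
The given accent 105° is 30° one side of 75°; the other accent sits 30° the other side: 75 − 30 = 45°

45°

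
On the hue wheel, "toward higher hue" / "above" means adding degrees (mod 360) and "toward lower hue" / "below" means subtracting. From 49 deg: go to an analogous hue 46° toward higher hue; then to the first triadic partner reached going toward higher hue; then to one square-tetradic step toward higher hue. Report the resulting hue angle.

305°

analog 46° ↑ +46°: 49 + 46 = 95°
triadic ↑ +120°: 95 + 120 = 215°
square ↑ +90°: 215 + 90 = 305°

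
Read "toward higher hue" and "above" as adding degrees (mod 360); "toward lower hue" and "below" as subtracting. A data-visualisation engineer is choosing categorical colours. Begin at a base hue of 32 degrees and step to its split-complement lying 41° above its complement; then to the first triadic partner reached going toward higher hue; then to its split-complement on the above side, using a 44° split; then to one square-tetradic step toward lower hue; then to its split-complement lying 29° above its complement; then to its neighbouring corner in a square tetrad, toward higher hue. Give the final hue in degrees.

86°

+221° (split-comp 41° ↑): 32 + 221 = 253°
+120° (triadic ↑): 253 + 120 = 373 → 373 − 360 = 13°
+224° (split-comp 44° ↑): 13 + 224 = 237°
−90° (square ↓): 237 − 90 = 147°
+209° (split-comp 29° ↑): 147 + 209 = 356°
+90° (square ↑): 356 + 90 = 446 → 446 − 360 = 86°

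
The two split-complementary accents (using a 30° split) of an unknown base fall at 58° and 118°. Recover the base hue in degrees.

268°

The accents sit 30° either side of the complement, so the complement is their short-arc midpoint on the wheel.
Short-arc midpoint of 58° and 118°: 88°.
Base is 180° from the complement: 88 − 180 = -92 → -92 + 360 = 268°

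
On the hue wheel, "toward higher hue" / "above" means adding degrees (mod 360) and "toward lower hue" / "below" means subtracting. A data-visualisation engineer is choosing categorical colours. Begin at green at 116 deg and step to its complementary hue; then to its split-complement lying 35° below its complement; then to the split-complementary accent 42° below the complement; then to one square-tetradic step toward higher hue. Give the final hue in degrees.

+180° (complement): 116 + 180 = 296°
+145° (split-comp 35° ↓): 296 + 145 = 441 → 441 − 360 = 81°
+138° (split-comp 42° ↓): 81 + 138 = 219°
+90° (square ↑): 219 + 90 = 309°

309°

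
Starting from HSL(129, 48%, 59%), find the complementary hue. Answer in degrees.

The complement sits 180° across the wheel.
129 + 180 = 309°

309°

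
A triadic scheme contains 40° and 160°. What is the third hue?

A triad spaces three hues 120° apart.
The full set is {40°, 160°, 280°}.

280°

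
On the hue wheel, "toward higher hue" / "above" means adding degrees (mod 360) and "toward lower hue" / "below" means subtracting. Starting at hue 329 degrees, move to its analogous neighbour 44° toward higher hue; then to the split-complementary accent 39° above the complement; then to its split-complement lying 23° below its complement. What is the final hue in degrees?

29°

+44° (analog 44° ↑): 329 + 44 = 373 → 373 − 360 = 13°
+219° (split-comp 39° ↑): 13 + 219 = 232°
+157° (split-comp 23° ↓): 232 + 157 = 389 → 389 − 360 = 29°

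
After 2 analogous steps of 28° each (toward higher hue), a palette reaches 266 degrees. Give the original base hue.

210°

2 steps of 28° (toward higher hue) give a net shift of +56°.
Start = end − shift: 266 − 56 = 210°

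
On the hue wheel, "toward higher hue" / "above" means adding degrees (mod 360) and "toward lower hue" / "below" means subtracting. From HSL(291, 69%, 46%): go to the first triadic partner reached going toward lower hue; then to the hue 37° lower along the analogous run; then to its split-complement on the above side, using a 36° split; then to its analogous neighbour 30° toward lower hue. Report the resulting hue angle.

291 − 120 = 171°   (triadic ↓)
171 − 37 = 134°   (analog 37° ↓)
134 + 216 = 350°   (split-comp 36° ↑)
350 − 30 = 320°   (analog 30° ↓)

320°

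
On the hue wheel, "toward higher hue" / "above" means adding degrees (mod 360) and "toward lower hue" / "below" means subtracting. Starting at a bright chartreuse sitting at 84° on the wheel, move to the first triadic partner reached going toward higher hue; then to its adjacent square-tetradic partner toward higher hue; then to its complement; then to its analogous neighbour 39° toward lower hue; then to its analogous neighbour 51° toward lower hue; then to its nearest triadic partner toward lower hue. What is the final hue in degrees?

84 + 120 = 204°   (triadic ↑)
204 + 90 = 294°   (square ↑)
294 + 180 = 474 → 474 − 360 = 114°   (complement)
114 − 39 = 75°   (analog 39° ↓)
75 − 51 = 24°   (analog 51° ↓)
24 − 120 = -96 → -96 + 360 = 264°   (triadic ↓)

264°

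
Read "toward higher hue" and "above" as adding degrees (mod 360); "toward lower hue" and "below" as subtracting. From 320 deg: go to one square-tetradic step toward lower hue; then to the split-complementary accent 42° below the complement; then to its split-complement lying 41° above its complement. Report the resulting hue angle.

320 − 90 = 230°   (square ↓)
230 + 138 = 368 → 368 − 360 = 8°   (split-comp 42° ↓)
8 + 221 = 229°   (split-comp 41° ↑)

229°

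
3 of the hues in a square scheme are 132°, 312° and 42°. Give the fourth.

222°

A square tetradic scheme places four hues every 90°.
The full set through 42° is {42°, 132°, 222°, 312°}.
Given {42°, 132°, 312°}, the missing hue is 222°.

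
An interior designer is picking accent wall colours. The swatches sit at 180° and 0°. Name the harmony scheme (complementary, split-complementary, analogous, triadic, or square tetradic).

Sort the hues: 0°, 180°.
Successive gaps around the wheel: 180°, 180°.
Two hues 180° apart are complementary.

complementary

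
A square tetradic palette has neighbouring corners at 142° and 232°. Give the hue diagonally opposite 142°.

322°

A square tetradic scheme places four hues 90° apart; opposite corners are 180° apart.
142 + 180 = 322°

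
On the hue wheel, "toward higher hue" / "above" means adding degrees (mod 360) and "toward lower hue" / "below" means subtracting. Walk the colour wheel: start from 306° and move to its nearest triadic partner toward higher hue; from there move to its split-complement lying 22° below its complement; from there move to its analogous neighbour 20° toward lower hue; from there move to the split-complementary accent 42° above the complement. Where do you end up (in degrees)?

66°

triadic ↑ +120°: 306 + 120 = 426 → 426 − 360 = 66°
split-comp 22° ↓ +158°: 66 + 158 = 224°
analog 20° ↓ −20°: 224 − 20 = 204°
split-comp 42° ↑ +222°: 204 + 222 = 426 → 426 − 360 = 66°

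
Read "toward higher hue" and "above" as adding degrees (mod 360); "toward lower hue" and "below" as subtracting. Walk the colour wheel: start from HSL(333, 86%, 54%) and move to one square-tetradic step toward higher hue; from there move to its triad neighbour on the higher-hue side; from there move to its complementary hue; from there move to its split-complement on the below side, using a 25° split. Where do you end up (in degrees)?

square ↑ +90°: 333 + 90 = 423 → 423 − 360 = 63°
triadic ↑ +120°: 63 + 120 = 183°
complement +180°: 183 + 180 = 363 → 363 − 360 = 3°
split-comp 25° ↓ +155°: 3 + 155 = 158°

158°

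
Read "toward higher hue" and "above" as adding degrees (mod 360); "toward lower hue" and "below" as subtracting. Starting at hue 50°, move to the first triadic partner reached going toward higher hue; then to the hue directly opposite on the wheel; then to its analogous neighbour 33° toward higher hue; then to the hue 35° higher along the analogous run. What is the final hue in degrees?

triadic ↑ +120°: 50 + 120 = 170°
complement +180°: 170 + 180 = 350°
analog 33° ↑ +33°: 350 + 33 = 383 → 383 − 360 = 23°
analog 35° ↑ +35°: 23 + 35 = 58°

58°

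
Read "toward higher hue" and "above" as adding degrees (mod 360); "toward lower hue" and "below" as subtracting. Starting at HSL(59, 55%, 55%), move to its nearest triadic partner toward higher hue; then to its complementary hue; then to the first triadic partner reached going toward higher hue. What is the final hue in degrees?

119°

59 + 120 = 179°   (triadic ↑)
179 + 180 = 359°   (complement)
359 + 120 = 479 → 479 − 360 = 119°   (triadic ↑)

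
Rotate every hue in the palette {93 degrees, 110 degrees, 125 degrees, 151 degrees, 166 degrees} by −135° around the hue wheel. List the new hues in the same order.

93 − 135 = -42 → -42 + 360 = 318°
110 − 135 = -25 → -25 + 360 = 335°
125 − 135 = -10 → -10 + 360 = 350°
151 − 135 = 16°
166 − 135 = 31°

318°, 335°, 350°, 16°, 31°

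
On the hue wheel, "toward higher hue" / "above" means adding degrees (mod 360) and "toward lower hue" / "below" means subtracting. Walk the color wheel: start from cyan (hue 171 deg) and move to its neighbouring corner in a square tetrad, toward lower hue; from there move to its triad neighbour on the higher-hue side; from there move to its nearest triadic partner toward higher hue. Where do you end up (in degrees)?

square ↓ −90°: 171 − 90 = 81°
triadic ↑ +120°: 81 + 120 = 201°
triadic ↑ +120°: 201 + 120 = 321°

321°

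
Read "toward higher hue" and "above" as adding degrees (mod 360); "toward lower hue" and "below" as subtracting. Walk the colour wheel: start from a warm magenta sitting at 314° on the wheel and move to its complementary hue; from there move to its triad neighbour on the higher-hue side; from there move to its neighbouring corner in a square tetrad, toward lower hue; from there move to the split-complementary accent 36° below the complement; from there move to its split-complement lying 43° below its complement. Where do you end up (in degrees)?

85°

+180° (complement): 314 + 180 = 494 → 494 − 360 = 134°
+120° (triadic ↑): 134 + 120 = 254°
−90° (square ↓): 254 − 90 = 164°
+144° (split-comp 36° ↓): 164 + 144 = 308°
+137° (split-comp 43° ↓): 308 + 137 = 445 → 445 − 360 = 85°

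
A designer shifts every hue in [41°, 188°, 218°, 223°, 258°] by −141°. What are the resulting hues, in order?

260°, 47°, 77°, 82°, 117°

41 − 141 = -100 → -100 + 360 = 260°
188 − 141 = 47°
218 − 141 = 77°
223 − 141 = 82°
258 − 141 = 117°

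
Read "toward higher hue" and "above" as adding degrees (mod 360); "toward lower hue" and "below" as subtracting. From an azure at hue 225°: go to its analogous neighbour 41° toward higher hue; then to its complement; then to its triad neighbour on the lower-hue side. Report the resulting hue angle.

analog 41° ↑ +41°: 225 + 41 = 266°
complement +180°: 266 + 180 = 446 → 446 − 360 = 86°
triadic ↓ −120°: 86 − 120 = -34 → -34 + 360 = 326°

326°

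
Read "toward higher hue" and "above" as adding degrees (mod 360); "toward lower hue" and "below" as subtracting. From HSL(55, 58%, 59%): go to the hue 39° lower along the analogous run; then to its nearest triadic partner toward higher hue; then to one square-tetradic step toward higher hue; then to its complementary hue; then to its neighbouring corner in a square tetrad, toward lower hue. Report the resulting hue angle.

55 − 39 = 16°   (analog 39° ↓)
16 + 120 = 136°   (triadic ↑)
136 + 90 = 226°   (square ↑)
226 + 180 = 406 → 406 − 360 = 46°   (complement)
46 − 90 = -44 → -44 + 360 = 316°   (square ↓)

316°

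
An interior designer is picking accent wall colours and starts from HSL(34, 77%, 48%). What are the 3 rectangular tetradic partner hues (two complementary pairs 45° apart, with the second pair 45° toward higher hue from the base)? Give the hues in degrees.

A rectangular tetradic uses two complementary pairs 45° apart: offsets 0°, 45°, 180°, 225°.
34 + 45 = 79°
34 + 180 = 214°
34 + 225 = 259°

79°, 214° and 259°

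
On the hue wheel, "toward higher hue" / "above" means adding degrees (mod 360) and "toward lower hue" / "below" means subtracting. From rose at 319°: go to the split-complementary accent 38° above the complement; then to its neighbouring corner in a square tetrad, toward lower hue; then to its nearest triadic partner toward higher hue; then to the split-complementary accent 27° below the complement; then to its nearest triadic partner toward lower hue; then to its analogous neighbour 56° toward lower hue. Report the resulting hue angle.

split-comp 38° ↑ +218°: 319 + 218 = 537 → 537 − 360 = 177°
square ↓ −90°: 177 − 90 = 87°
triadic ↑ +120°: 87 + 120 = 207°
split-comp 27° ↓ +153°: 207 + 153 = 360 → 360 − 360 = 0°
triadic ↓ −120°: 0 − 120 = -120 → -120 + 360 = 240°
analog 56° ↓ −56°: 240 − 56 = 184°

184°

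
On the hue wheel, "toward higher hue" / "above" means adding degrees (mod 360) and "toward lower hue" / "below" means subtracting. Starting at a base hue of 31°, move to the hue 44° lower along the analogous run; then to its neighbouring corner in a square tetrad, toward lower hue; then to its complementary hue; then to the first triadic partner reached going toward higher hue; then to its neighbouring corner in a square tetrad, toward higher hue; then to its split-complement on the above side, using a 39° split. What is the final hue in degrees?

31 − 44 = -13 → -13 + 360 = 347°   (analog 44° ↓)
347 − 90 = 257°   (square ↓)
257 + 180 = 437 → 437 − 360 = 77°   (complement)
77 + 120 = 197°   (triadic ↑)
197 + 90 = 287°   (square ↑)
287 + 219 = 506 → 506 − 360 = 146°   (split-comp 39° ↑)

146°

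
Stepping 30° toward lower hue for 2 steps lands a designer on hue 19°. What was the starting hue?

79°

2 steps of 30° (toward lower hue) give a net shift of −60°.
Start = end − shift: 19 + 60 = 79°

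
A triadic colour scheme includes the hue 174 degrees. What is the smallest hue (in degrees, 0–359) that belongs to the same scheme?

54°

A triad places three hues 120° apart.
The full set through 174° is {54°, 174°, 294°}.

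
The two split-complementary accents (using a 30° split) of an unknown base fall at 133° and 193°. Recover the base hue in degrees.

The accents sit 30° either side of the complement, so the complement is their short-arc midpoint on the wheel.
Short-arc midpoint of 133° and 193°: 163°.
Base is 180° from the complement: 163 − 180 = -17 → -17 + 360 = 343°

343°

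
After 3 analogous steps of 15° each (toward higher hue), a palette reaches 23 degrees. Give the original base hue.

338°

3 steps of 15° (toward higher hue) give a net shift of +45°.
Start = end − shift: 23 − 45 = -22 → -22 + 360 = 338°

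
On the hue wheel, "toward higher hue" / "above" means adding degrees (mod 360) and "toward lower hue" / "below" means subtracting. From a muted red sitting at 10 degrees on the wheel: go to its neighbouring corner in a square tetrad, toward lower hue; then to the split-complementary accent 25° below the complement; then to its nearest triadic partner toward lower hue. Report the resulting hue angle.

−90° (square ↓): 10 − 90 = -80 → -80 + 360 = 280°
+155° (split-comp 25° ↓): 280 + 155 = 435 → 435 − 360 = 75°
−120° (triadic ↓): 75 − 120 = -45 → -45 + 360 = 315°

315°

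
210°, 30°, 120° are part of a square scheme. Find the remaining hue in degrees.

A square tetradic scheme places four hues every 90°.
The full set through 30° is {30°, 120°, 210°, 300°}.
Given {30°, 120°, 210°}, the missing hue is 300°.

300°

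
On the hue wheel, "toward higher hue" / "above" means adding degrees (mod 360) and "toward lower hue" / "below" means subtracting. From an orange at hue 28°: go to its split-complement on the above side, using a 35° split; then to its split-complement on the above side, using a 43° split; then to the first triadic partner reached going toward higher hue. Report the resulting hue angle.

split-comp 35° ↑ +215°: 28 + 215 = 243°
split-comp 43° ↑ +223°: 243 + 223 = 466 → 466 − 360 = 106°
triadic ↑ +120°: 106 + 120 = 226°

226°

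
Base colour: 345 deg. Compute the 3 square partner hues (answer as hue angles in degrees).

345 + 90 = 435 → 435 − 360 = 75°
345 + 180 = 525 → 525 − 360 = 165°
345 + 270 = 615 → 615 − 360 = 255°

75°, 165°, 255°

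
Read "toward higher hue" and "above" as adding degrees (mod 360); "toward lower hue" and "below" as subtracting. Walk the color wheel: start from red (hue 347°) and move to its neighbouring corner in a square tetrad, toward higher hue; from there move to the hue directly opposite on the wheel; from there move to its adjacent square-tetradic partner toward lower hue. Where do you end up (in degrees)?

+90° (square ↑): 347 + 90 = 437 → 437 − 360 = 77°
+180° (complement): 77 + 180 = 257°
−90° (square ↓): 257 − 90 = 167°

167°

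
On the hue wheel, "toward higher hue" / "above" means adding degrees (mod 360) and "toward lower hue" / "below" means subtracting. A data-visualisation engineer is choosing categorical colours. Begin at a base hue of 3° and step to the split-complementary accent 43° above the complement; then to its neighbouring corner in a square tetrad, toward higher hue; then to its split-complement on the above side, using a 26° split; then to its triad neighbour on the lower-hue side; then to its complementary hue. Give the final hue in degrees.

222°

3 + 223 = 226°   (split-comp 43° ↑)
226 + 90 = 316°   (square ↑)
316 + 206 = 522 → 522 − 360 = 162°   (split-comp 26° ↑)
162 − 120 = 42°   (triadic ↓)
42 + 180 = 222°   (complement)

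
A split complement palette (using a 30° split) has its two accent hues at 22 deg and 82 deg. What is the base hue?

The accents sit 30° either side of the complement, so the complement is their short-arc midpoint on the wheel.
Short-arc midpoint of 22° and 82°: 52°.
Base is 180° from the complement: 52 − 180 = -128 → -128 + 360 = 232°

232°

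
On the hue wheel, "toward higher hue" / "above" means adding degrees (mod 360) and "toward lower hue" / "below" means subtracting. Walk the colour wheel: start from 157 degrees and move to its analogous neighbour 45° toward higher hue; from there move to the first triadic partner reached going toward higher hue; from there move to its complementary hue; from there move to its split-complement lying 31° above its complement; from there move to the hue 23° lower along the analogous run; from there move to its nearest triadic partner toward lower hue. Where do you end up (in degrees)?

analog 45° ↑ +45°: 157 + 45 = 202°
triadic ↑ +120°: 202 + 120 = 322°
complement +180°: 322 + 180 = 502 → 502 − 360 = 142°
split-comp 31° ↑ +211°: 142 + 211 = 353°
analog 23° ↓ −23°: 353 − 23 = 330°
triadic ↓ −120°: 330 − 120 = 210°

210°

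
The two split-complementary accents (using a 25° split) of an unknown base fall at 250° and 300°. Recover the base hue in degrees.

95°

The accents sit 25° either side of the complement, so the complement is their short-arc midpoint on the wheel.
Short-arc midpoint of 250° and 300°: 275°.
Base is 180° from the complement: 275 − 180 = 95°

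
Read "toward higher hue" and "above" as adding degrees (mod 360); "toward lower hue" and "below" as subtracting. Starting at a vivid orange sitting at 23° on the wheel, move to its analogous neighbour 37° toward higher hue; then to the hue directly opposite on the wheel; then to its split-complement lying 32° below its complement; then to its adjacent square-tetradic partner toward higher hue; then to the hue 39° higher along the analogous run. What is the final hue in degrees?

23 + 37 = 60°   (analog 37° ↑)
60 + 180 = 240°   (complement)
240 + 148 = 388 → 388 − 360 = 28°   (split-comp 32° ↓)
28 + 90 = 118°   (square ↑)
118 + 39 = 157°   (analog 39° ↑)

157°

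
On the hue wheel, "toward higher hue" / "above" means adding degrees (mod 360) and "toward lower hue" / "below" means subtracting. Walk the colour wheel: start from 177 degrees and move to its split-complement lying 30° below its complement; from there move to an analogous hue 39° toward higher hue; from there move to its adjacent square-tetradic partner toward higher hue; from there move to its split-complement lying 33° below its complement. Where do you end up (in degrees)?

243°

+150° (split-comp 30° ↓): 177 + 150 = 327°
+39° (analog 39° ↑): 327 + 39 = 366 → 366 − 360 = 6°
+90° (square ↑): 6 + 90 = 96°
+147° (split-comp 33° ↓): 96 + 147 = 243°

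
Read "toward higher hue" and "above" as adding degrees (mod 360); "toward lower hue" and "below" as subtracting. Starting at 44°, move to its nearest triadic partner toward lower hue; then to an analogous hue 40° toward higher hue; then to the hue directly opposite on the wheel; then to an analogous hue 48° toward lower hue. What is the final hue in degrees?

96°

−120° (triadic ↓): 44 − 120 = -76 → -76 + 360 = 284°
+40° (analog 40° ↑): 284 + 40 = 324°
+180° (complement): 324 + 180 = 504 → 504 − 360 = 144°
−48° (analog 48° ↓): 144 − 48 = 96°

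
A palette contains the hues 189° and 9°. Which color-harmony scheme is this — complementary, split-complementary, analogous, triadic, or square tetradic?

complementary

Sort the hues: 9°, 189°.
Successive gaps around the wheel: 180°, 180°.
Two hues 180° apart are complementary.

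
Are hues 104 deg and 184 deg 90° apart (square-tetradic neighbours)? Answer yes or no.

no

Angular distance: |104 − 184| = 80 = 80°.
90° apart (square-tetradic neighbours) requires 90°.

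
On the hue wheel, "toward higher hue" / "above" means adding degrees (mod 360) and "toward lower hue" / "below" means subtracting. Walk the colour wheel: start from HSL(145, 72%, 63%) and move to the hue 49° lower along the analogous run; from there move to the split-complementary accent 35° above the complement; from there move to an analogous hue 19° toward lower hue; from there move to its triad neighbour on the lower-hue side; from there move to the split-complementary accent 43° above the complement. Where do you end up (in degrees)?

35°

−49° (analog 49° ↓): 145 − 49 = 96°
+215° (split-comp 35° ↑): 96 + 215 = 311°
−19° (analog 19° ↓): 311 − 19 = 292°
−120° (triadic ↓): 292 − 120 = 172°
+223° (split-comp 43° ↑): 172 + 223 = 395 → 395 − 360 = 35°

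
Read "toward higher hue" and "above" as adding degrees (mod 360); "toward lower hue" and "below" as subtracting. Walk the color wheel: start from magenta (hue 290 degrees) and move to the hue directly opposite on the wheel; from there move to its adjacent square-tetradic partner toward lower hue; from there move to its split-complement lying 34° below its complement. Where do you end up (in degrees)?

complement +180°: 290 + 180 = 470 → 470 − 360 = 110°
square ↓ −90°: 110 − 90 = 20°
split-comp 34° ↓ +146°: 20 + 146 = 166°

166°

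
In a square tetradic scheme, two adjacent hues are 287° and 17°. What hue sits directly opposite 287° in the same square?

A square tetradic scheme places four hues 90° apart; opposite corners are 180° apart.
287 + 180 = 467 → 467 − 360 = 107°

107°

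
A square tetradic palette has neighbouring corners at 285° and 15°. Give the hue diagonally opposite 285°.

A square tetradic scheme places four hues 90° apart; opposite corners are 180° apart.
285 + 180 = 465 → 465 − 360 = 105°

105°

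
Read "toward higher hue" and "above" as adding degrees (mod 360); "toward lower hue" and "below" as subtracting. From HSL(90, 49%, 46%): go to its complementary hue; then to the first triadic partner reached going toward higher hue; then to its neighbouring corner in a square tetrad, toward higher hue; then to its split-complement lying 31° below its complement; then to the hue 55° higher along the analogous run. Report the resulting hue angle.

324°

+180° (complement): 90 + 180 = 270°
+120° (triadic ↑): 270 + 120 = 390 → 390 − 360 = 30°
+90° (square ↑): 30 + 90 = 120°
+149° (split-comp 31° ↓): 120 + 149 = 269°
+55° (analog 55° ↑): 269 + 55 = 324°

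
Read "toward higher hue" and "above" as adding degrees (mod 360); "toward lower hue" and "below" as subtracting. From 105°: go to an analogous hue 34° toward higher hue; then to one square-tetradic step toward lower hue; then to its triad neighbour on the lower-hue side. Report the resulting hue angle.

+34° (analog 34° ↑): 105 + 34 = 139°
−90° (square ↓): 139 − 90 = 49°
−120° (triadic ↓): 49 − 120 = -71 → -71 + 360 = 289°

289°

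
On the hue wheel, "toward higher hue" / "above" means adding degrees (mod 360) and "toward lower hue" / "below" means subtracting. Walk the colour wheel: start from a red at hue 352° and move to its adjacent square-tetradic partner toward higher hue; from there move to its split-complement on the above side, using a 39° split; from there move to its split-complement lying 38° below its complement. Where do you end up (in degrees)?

83°

352 + 90 = 442 → 442 − 360 = 82°   (square ↑)
82 + 219 = 301°   (split-comp 39° ↑)
301 + 142 = 443 → 443 − 360 = 83°   (split-comp 38° ↓)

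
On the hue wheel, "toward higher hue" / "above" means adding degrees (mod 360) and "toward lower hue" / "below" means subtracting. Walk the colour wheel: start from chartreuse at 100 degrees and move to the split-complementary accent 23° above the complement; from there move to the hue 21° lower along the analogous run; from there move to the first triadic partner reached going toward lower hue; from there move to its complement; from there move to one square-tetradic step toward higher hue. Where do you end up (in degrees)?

72°

+203° (split-comp 23° ↑): 100 + 203 = 303°
−21° (analog 21° ↓): 303 − 21 = 282°
−120° (triadic ↓): 282 − 120 = 162°
+180° (complement): 162 + 180 = 342°
+90° (square ↑): 342 + 90 = 432 → 432 − 360 = 72°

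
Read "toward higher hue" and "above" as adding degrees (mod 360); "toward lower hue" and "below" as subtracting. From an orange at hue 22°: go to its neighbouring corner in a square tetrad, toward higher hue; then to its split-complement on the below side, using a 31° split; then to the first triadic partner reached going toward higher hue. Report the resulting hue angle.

21°

+90° (square ↑): 22 + 90 = 112°
+149° (split-comp 31° ↓): 112 + 149 = 261°
+120° (triadic ↑): 261 + 120 = 381 → 381 − 360 = 21°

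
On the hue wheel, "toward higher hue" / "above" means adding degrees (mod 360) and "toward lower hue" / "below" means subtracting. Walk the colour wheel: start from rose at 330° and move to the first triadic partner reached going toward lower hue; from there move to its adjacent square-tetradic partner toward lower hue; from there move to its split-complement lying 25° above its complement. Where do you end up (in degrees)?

325°

−120° (triadic ↓): 330 − 120 = 210°
−90° (square ↓): 210 − 90 = 120°
+205° (split-comp 25° ↑): 120 + 205 = 325°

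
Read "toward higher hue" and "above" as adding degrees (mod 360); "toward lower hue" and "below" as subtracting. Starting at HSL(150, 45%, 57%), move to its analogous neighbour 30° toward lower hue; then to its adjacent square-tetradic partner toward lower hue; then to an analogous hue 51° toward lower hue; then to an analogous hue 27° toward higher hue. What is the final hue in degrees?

analog 30° ↓ −30°: 150 − 30 = 120°
square ↓ −90°: 120 − 90 = 30°
analog 51° ↓ −51°: 30 − 51 = -21 → -21 + 360 = 339°
analog 27° ↑ +27°: 339 + 27 = 366 → 366 − 360 = 6°

6°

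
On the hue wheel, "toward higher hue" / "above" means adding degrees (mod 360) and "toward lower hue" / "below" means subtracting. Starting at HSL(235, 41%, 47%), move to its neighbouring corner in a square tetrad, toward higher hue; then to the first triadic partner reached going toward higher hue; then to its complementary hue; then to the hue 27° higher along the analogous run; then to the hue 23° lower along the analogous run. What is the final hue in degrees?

square ↑ +90°: 235 + 90 = 325°
triadic ↑ +120°: 325 + 120 = 445 → 445 − 360 = 85°
complement +180°: 85 + 180 = 265°
analog 27° ↑ +27°: 265 + 27 = 292°
analog 23° ↓ −23°: 292 − 23 = 269°

269°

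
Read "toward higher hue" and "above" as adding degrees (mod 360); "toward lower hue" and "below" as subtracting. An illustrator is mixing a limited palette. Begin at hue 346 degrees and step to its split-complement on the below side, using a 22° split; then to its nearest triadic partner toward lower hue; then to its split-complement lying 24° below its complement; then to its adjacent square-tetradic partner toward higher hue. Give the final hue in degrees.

split-comp 22° ↓ +158°: 346 + 158 = 504 → 504 − 360 = 144°
triadic ↓ −120°: 144 − 120 = 24°
split-comp 24° ↓ +156°: 24 + 156 = 180°
square ↑ +90°: 180 + 90 = 270°

270°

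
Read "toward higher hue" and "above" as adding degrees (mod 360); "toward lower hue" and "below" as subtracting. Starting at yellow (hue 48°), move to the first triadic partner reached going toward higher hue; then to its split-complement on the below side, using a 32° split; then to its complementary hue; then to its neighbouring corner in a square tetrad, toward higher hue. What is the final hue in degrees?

226°

+120° (triadic ↑): 48 + 120 = 168°
+148° (split-comp 32° ↓): 168 + 148 = 316°
+180° (complement): 316 + 180 = 496 → 496 − 360 = 136°
+90° (square ↑): 136 + 90 = 226°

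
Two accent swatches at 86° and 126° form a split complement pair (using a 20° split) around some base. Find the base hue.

286°

The accents sit 20° either side of the complement, so the complement is their short-arc midpoint on the wheel.
Short-arc midpoint of 86° and 126°: 106°.
Base is 180° from the complement: 106 − 180 = -74 → -74 + 360 = 286°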